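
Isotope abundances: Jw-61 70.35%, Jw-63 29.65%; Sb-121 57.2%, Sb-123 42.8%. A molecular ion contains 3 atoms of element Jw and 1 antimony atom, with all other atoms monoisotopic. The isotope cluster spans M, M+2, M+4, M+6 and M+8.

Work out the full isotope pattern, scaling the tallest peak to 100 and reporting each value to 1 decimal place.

Element Jw pattern (n=3): 0.34817077 : 0.44022445 : 0.1855388 : 0.02606598
Antimony pattern (n=1): 0.5720 : 0.4280
Convolve the two distributions (both contribute in 2-u steps):
  M: 0.34817077×0.5720 = 0.199154
  M+2: 0.34817077×0.4280 + 0.44022445×0.5720 = 0.400825
  M+4: 0.44022445×0.4280 + 0.1855388×0.5720 = 0.294544
  M+6: 0.1855388×0.4280 + 0.02606598×0.5720 = 0.094320
  M+8: 0.02606598×0.4280 = 0.011156
Scale to base peak (0.400825) = 100: 49.7 : 100.0 : 73.5 : 23.5 : 2.8

49.7 : 100.0 : 73.5 : 23.5 : 2.8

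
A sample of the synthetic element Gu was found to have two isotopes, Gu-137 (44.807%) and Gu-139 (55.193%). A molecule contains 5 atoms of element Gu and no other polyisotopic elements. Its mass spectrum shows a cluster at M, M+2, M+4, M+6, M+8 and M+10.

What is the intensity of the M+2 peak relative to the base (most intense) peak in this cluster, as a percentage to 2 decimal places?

(0.44807 + 0.55193)^5 gives M 0.0181, M+2 0.1112, M+4 0.2740, M+6 0.3376, M+8 0.2079, M+10 0.0512; the largest is M+6.
P(M+6) = C(5,3) × 0.44807^2 × 0.55193^3 = 10 × 0.20076672 × 0.16813263 = 0.337554 (base)
P(M+2) = C(5,1) × 0.44807^4 × 0.55193^1 = 5 × 0.04030728 × 0.55193 = 0.111234
Relative intensity = 0.111234 / 0.337554 × 100 = 32.95

32.95%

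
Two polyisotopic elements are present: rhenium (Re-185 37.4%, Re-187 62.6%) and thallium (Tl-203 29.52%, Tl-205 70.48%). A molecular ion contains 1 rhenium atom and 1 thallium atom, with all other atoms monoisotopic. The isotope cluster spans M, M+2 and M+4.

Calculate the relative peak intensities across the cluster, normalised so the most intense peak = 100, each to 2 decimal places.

Rhenium pattern (n=1): 0.3740 : 0.6260
Thallium pattern (n=1): 0.2952 : 0.7048
Convolve the two distributions (both contribute in 2-u steps):
  M: 0.3740×0.2952 = 0.110405
  M+2: 0.3740×0.7048 + 0.6260×0.2952 = 0.448390
  M+4: 0.6260×0.7048 = 0.441205
Scale to base peak (0.448390) = 100: 24.62 : 100.00 : 98.40

24.62 : 100.00 : 98.40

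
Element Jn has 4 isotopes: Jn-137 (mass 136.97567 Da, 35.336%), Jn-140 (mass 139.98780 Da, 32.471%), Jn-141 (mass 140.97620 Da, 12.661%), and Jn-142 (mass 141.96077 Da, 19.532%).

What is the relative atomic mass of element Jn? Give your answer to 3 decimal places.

Average mass = Σ (abundance × isotope mass) = 0.35336 × 136.97567 + 0.32471 × 139.98780 + 0.12661 × 140.97620 + 0.19532 × 141.96077
= 48.401723 + 45.455439 + 17.848997 + 27.727778 = 139.433937 Da

139.434 Da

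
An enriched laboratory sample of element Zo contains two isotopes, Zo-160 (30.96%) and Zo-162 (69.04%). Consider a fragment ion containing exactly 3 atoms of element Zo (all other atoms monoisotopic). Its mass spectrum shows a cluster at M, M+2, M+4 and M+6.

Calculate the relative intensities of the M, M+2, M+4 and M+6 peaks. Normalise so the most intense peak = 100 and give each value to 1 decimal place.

Each Zo atom is independently Zo-160 (p = 0.3096) or Zo-162 (q = 0.6904); the cluster is the binomial expansion (p + q)^3.
P(M) = 0.3096^3 = 0.029676
P(M+2) = 3 × 0.3096^2 × 0.6904^1 = 0.198529
P(M+4) = 3 × 0.3096^1 × 0.6904^2 = 0.442715
P(M+6) = 0.6904^3 = 0.329081
The M+4 peak is largest (0.442715); scaling to 100 gives 6.7 : 44.8 : 100.0 : 74.3.

6.7 : 44.8 : 100.0 : 74.3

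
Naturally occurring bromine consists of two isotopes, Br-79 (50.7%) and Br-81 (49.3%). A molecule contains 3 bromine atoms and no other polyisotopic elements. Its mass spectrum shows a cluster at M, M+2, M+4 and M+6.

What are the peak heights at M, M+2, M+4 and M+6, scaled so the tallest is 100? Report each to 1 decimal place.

Expanding (0.507 + 0.493)^3:
P(M) = 0.507^3 = 0.130324
P(M+2) = 3 × 0.507^2 × 0.493^1 = 0.380175
P(M+4) = 3 × 0.507^1 × 0.493^2 = 0.369678
P(M+6) = 0.493^3 = 0.119823
The M+2 peak is largest (0.380175); scaling to 100 gives 34.3 : 100.0 : 97.2 : 31.5.

34.3 : 100.0 : 97.2 : 31.5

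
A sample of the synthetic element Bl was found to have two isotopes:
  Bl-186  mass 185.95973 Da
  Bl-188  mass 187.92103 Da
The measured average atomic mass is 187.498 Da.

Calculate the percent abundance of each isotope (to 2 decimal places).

Bl-186: 21.57%, Bl-188: 78.43%

Let x be the fractional abundance of Bl-186; then Bl-188 has abundance 1 − x.
185.95973·x + 187.92103·(1 − x) = 187.498
(185.95973 − 187.92103)·x = 187.498 − 187.92103
x = -0.42303 / -1.96130 = 0.21569 → 21.57% Bl-186, 78.43% Bl-188.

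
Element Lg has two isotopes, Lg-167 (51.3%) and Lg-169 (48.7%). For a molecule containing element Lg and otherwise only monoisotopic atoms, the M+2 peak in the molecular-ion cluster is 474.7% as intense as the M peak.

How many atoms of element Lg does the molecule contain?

5

With n Lg atoms, P(M+2)/P(M) = C(n,1)·p^(n−1)q / p^n = n·q/p = n · 0.487/0.513.
n = 4.747 × 0.513/0.487 = 5.00 ≈ 5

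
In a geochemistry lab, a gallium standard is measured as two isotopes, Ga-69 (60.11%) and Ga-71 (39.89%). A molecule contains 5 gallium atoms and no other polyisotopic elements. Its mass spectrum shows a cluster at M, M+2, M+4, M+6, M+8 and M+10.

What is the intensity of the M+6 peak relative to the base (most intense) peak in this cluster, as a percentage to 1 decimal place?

Term probabilities: M 0.0785, M+2 0.2604, M+4 0.3456, M+6 0.2293, M+8 0.0761, M+10 0.0101. Base peak = M+4.
P(M+4) = C(5,2) × 0.6011^3 × 0.3989^2 = 10 × 0.21719018 × 0.15912121 = 0.345596 (base)
P(M+6) = C(5,3) × 0.6011^2 × 0.3989^3 = 10 × 0.36132121 × 0.06347345 = 0.229343
Relative intensity = 0.229343 / 0.345596 × 100 = 66.4

66.4%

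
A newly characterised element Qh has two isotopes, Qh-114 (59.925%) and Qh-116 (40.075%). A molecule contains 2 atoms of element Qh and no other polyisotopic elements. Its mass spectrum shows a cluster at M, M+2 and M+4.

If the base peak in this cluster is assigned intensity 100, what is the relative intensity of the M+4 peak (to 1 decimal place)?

33.4

Term probabilities: M 0.3591, M+2 0.4803, M+4 0.1606. Base peak = M+2.
P(M+2) = C(2,1) × 0.59925^1 × 0.40075^1 = 2 × 0.59925 × 0.40075 = 0.480299 (base)
P(M+4) = C(2,2) × 0.59925^0 × 0.40075^2 = 1 × 1.0000 × 0.16060056 = 0.160601
Relative intensity = 0.160601 / 0.480299 × 100 = 33.4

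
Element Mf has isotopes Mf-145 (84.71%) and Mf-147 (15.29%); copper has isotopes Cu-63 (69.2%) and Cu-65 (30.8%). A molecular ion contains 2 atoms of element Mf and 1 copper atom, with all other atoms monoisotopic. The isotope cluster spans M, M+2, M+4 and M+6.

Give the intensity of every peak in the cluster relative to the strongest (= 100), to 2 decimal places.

100.00 : 80.61 : 19.33 : 1.45

Element Mf pattern (n=2): 0.71757841 : 0.25904318 : 0.02337841
Copper pattern (n=1): 0.6920 : 0.3080
Convolve the two distributions (both contribute in 2-u steps):
  M: 0.71757841×0.6920 = 0.496564
  M+2: 0.71757841×0.3080 + 0.25904318×0.6920 = 0.400272
  M+4: 0.25904318×0.3080 + 0.02337841×0.6920 = 0.095963
  M+6: 0.02337841×0.3080 = 0.007201
Scale to base peak (0.496564) = 100: 100.00 : 80.61 : 19.33 : 1.45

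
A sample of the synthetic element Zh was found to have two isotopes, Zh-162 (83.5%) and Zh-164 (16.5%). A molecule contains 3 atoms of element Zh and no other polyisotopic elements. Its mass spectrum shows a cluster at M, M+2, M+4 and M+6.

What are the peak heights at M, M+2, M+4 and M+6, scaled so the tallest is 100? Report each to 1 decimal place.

100.0 : 59.3 : 11.7 : 0.8

Expanding (0.835 + 0.165)^3:
P(M) = 0.835^3 = 0.582183
P(M+2) = 3 × 0.835^2 × 0.165^1 = 0.345126
P(M+4) = 3 × 0.835^1 × 0.165^2 = 0.068199
P(M+6) = 0.165^3 = 0.004492
The M peak is largest (0.582183); scaling to 100 gives 100.0 : 59.3 : 11.7 : 0.8.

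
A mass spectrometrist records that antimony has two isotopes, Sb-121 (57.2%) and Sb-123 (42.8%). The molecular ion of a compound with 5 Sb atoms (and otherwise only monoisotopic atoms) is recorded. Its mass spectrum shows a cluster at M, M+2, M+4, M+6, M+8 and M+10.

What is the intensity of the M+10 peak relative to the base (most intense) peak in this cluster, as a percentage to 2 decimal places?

4.19%

Binomial terms of (0.572 + 0.428)^5: M 0.0612, M+2 0.2291, M+4 0.3428, M+6 0.2565, M+8 0.0960, M+10 0.0144 → M+4 is the base peak.
P(M+4) = C(5,2) × 0.572^3 × 0.428^2 = 10 × 0.18714925 × 0.183184 = 0.342827 (base)
P(M+10) = C(5,5) × 0.572^0 × 0.428^5 = 1 × 1.0000 × 0.01436213 = 0.014362
Relative intensity = 0.014362 / 0.342827 × 100 = 4.19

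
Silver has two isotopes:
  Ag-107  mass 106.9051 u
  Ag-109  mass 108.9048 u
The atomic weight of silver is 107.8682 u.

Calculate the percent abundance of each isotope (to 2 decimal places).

Ag-107: 51.84%, Ag-109: 48.16%

With x = fraction of Ag-107 (so Ag-109 is 1 − x):
106.9051·x + 108.9048·(1 − x) = 107.8682
(106.9051 − 108.9048)·x = 107.8682 − 108.9048
x = -1.0366 / -1.9997 = 0.51838 → 51.84% Ag-107, 48.16% Ag-109.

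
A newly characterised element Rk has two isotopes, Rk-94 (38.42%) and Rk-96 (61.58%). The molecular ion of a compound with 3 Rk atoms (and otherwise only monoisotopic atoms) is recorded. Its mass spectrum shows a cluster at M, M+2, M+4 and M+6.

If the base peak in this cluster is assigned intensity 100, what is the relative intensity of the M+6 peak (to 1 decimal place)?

(0.3842 + 0.6158)^3 gives M 0.0567, M+2 0.2727, M+4 0.4371, M+6 0.2335; the largest is M+4.
P(M+4) = C(3,2) × 0.3842^1 × 0.6158^2 = 3 × 0.3842 × 0.37920964 = 0.437077 (base)
P(M+6) = C(3,3) × 0.3842^0 × 0.6158^3 = 1 × 1.0000 × 0.2335173 = 0.233517
Relative intensity = 0.233517 / 0.437077 × 100 = 53.4

53.4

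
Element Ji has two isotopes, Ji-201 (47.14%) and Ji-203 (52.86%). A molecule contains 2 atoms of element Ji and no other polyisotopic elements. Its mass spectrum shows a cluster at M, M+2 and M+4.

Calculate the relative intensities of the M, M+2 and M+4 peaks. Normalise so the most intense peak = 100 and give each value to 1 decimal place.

44.6 : 100.0 : 56.1

Expanding (0.4714 + 0.5286)^2:
P(M) = 0.4714^2 = 0.222218
P(M+2) = 2 × 0.4714^1 × 0.5286^1 = 0.498364
P(M+4) = 0.5286^2 = 0.279418
The M+2 peak is largest (0.498364); scaling to 100 gives 44.6 : 100.0 : 56.1.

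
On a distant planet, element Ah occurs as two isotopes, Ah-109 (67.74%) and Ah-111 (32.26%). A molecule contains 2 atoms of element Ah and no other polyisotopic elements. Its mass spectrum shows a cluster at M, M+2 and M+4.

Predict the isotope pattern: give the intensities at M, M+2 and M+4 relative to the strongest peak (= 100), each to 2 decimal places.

100.00 : 95.25 : 22.68

Expanding (0.6774 + 0.3226)^2:
P(M) = 0.6774^2 = 0.458871
P(M+2) = 2 × 0.6774^1 × 0.3226^1 = 0.437058
P(M+4) = 0.3226^2 = 0.104071
The M peak is largest (0.458871); scaling to 100 gives 100.00 : 95.25 : 22.68.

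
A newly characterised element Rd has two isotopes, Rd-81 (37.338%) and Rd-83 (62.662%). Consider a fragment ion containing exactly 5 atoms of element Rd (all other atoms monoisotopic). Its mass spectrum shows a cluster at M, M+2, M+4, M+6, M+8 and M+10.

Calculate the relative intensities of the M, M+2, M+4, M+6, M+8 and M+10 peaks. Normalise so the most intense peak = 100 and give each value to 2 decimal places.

Expanding (0.37338 + 0.62662)^5:
P(M) = 0.37338^5 = 0.007257
P(M+2) = 5 × 0.37338^4 × 0.62662^1 = 0.060895
P(M+4) = 10 × 0.37338^3 × 0.62662^2 = 0.204391
P(M+6) = 10 × 0.37338^2 × 0.62662^3 = 0.343016
P(M+8) = 5 × 0.37338^1 × 0.62662^4 = 0.287831
P(M+10) = 0.62662^5 = 0.096610
The M+6 peak is largest (0.343016); scaling to 100 gives 2.12 : 17.75 : 59.59 : 100.00 : 83.91 : 28.16.

2.12 : 17.75 : 59.59 : 100.00 : 83.91 : 28.16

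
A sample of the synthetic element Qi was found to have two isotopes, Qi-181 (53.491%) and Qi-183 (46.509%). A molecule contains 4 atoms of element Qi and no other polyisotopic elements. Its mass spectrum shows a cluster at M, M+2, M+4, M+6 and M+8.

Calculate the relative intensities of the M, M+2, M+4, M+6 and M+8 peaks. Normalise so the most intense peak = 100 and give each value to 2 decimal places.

The 4 Qi atoms are independent, so intensities follow the terms of (0.53491 + 0.46509)^4.
P(M) = 0.53491^4 = 0.081870
P(M+2) = 4 × 0.53491^3 × 0.46509^1 = 0.284734
P(M+4) = 6 × 0.53491^2 × 0.46509^2 = 0.371353
P(M+6) = 4 × 0.53491^1 × 0.46509^3 = 0.215254
P(M+8) = 0.46509^4 = 0.046789
The M+4 peak is largest (0.371353); scaling to 100 gives 22.05 : 76.67 : 100.00 : 57.96 : 12.60.

22.05 : 76.67 : 100.00 : 57.96 : 12.60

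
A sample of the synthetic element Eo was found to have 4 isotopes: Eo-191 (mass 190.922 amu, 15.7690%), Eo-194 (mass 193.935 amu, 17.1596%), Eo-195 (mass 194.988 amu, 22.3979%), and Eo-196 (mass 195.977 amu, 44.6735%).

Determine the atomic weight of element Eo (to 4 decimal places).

Average mass = Σ (abundance × isotope mass) = 0.157690 × 190.922 + 0.171596 × 193.935 + 0.223979 × 194.988 + 0.446735 × 195.977
= 30.10649 + 33.27847 + 43.67322 + 87.54979 = 194.60797 amu

194.6080 amu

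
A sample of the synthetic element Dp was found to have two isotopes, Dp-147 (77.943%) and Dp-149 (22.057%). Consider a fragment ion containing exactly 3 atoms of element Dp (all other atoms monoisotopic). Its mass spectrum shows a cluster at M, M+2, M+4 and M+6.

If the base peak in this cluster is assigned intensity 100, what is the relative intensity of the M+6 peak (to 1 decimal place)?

Binomial terms of (0.77943 + 0.22057)^3: M 0.4735, M+2 0.4020, M+4 0.1138, M+6 0.0107 → M is the base peak.
P(M) = C(3,0) × 0.77943^3 × 0.22057^0 = 1 × 0.4735124 × 1.0000 = 0.473512 (base)
P(M+6) = C(3,3) × 0.77943^0 × 0.22057^3 = 1 × 1.0000 × 0.01073098 = 0.010731
Relative intensity = 0.010731 / 0.473512 × 100 = 2.3

2.3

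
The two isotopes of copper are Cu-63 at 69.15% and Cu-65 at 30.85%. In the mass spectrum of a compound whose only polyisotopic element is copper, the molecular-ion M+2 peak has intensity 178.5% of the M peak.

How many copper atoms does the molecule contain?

4

For n independent Cu atoms, I(M+2)/I(M) = n · (abundance Cu-65) / (abundance Cu-63) = n · 0.3085/0.6915.
n = 1.785 × 0.6915/0.3085 = 4.00 ≈ 4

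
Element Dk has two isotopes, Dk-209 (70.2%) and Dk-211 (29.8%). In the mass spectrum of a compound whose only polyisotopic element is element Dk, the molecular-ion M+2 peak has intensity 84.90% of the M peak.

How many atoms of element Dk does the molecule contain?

2

For n independent Dk atoms, I(M+2)/I(M) = n · (abundance Dk-211) / (abundance Dk-209) = n · 0.298/0.702.
n = 0.8490 × 0.702/0.298 = 2.00 ≈ 2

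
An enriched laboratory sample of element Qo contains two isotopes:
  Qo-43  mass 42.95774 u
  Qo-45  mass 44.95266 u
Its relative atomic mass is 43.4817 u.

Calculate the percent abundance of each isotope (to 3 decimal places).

Qo-43: 73.735%, Qo-45: 26.265%

Writing the weighted mean with unknown fraction x of Qo-43:
42.95774·x + 44.95266·(1 − x) = 43.4817
(42.95774 − 44.95266)·x = 43.4817 − 44.95266
x = -1.47096 / -1.99492 = 0.73735 → 73.735% Qo-43, 26.265% Qo-45.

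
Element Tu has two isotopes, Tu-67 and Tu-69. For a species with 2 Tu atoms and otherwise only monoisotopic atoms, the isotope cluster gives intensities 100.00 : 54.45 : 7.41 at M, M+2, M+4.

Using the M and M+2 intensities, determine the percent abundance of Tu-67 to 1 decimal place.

78.6%

Write p for the Tu-67 fraction. I(M+2)/I(M) = [C(2,1)·p^1·(1−p)] / p^2 = 2·(1−p)/p = 54.45/100.00 = 0.5445
(1−p)/p = 0.5445/2 = 0.2722  ⇒  p = 1/(1 + 0.2722) = 0.7860
Tu-67: 78.6%, Tu-69: 21.4%.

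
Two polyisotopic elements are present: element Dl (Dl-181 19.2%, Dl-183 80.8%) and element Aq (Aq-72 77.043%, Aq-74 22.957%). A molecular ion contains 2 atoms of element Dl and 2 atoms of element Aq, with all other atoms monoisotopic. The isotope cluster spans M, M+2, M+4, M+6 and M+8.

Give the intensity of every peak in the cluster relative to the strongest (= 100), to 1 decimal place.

4.4 : 39.5 : 100.0 : 49.5 : 6.9

Element Dl pattern (n=2): 0.036864 : 0.310272 : 0.652864
Element Aq pattern (n=2): 0.59356238 : 0.35373523 : 0.05270238
Convolve the two distributions (both contribute in 2-u steps):
  M: 0.036864×0.59356238 = 0.021881
  M+2: 0.036864×0.35373523 + 0.310272×0.59356238 = 0.197206
  M+4: 0.036864×0.05270238 + 0.310272×0.35373523 + 0.652864×0.59356238 = 0.499212
  M+6: 0.310272×0.05270238 + 0.652864×0.35373523 = 0.247293
  M+8: 0.652864×0.05270238 = 0.034407
Scale to base peak (0.499212) = 100: 4.4 : 39.5 : 100.0 : 49.5 : 6.9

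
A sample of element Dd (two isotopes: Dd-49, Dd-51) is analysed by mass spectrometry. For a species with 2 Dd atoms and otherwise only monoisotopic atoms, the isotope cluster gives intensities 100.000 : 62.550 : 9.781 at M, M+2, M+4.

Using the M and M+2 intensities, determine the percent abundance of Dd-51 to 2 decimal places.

23.82%

Write p for the Dd-49 fraction. I(M+2)/I(M) = [C(2,1)·p^1·(1−p)] / p^2 = 2·(1−p)/p = 62.550/100.000 = 0.6255
(1−p)/p = 0.6255/2 = 0.3127  ⇒  p = 1/(1 + 0.3127) = 0.7618
Dd-49: 76.18%, Dd-51: 23.82%.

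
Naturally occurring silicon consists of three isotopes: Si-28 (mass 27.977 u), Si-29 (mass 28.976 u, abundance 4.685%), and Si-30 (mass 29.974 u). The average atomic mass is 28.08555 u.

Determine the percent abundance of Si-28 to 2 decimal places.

Let x and y be the fractions of Si-28 and Si-30. Then x + y = 1 − 0.04685 = 0.95315 and 27.977x + 29.974y = 28.08555 − 0.04685×28.976 = 26.7280244.
Substituting: 27.977x + 29.974(0.95315 − x) = 26.7280244
(27.977 − 29.974)x = -1.8416937  ⇒  x = 0.92223, y = 0.03092
Si-28: 92.22%, Si-30: 3.09%.

92.22%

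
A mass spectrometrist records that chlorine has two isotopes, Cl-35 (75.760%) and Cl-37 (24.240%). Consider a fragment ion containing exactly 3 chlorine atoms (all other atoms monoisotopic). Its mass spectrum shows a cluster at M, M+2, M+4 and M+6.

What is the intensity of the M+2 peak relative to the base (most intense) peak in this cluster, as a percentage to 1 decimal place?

96.0%

Term probabilities: M 0.4348, M+2 0.4174, M+4 0.1335, M+6 0.0142. Base peak = M.
P(M) = C(3,0) × 0.75760^3 × 0.24240^0 = 1 × 0.4348304 × 1.0000 = 0.434830 (base)
P(M+2) = C(3,1) × 0.75760^2 × 0.24240^1 = 3 × 0.57395776 × 0.2424 = 0.417382
Relative intensity = 0.417382 / 0.434830 × 100 = 96.0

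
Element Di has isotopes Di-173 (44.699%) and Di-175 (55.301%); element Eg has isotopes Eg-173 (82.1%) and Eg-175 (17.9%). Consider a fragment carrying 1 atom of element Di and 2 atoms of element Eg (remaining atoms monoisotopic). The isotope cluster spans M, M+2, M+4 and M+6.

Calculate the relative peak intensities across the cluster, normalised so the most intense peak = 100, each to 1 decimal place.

Element Di pattern (n=1): 0.44699 : 0.55301
Element Eg pattern (n=2): 0.674041 : 0.293918 : 0.032041
Convolve the two distributions (both contribute in 2-u steps):
  M: 0.44699×0.674041 = 0.301290
  M+2: 0.44699×0.293918 + 0.55301×0.674041 = 0.504130
  M+4: 0.44699×0.032041 + 0.55301×0.293918 = 0.176862
  M+6: 0.55301×0.032041 = 0.017719
Scale to base peak (0.504130) = 100: 59.8 : 100.0 : 35.1 : 3.5

59.8 : 100.0 : 35.1 : 3.5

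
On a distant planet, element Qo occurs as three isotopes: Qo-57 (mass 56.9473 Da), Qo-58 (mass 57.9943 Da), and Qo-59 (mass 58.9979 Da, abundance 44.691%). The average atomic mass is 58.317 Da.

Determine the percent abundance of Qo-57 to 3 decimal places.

12.017%

The remaining 55.309% is split between Qo-57 (fraction x) and Qo-58 (fraction 0.55309 − x).
Substituting: 56.9473x + 57.9943(0.55309 − x) = 31.950248511
(56.9473 − 57.9943)x = -0.125818876  ⇒  x = 0.12017, y = 0.43292
Qo-57: 12.017%, Qo-58: 43.292%.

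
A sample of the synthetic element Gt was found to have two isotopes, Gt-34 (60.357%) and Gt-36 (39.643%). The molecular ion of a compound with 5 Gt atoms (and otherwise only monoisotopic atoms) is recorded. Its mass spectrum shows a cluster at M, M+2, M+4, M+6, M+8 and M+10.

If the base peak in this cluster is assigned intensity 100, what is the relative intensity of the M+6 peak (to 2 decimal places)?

65.68

Binomial terms of (0.60357 + 0.39643)^5: M 0.0801, M+2 0.2631, M+4 0.3456, M+6 0.2270, M+8 0.0745, M+10 0.0098 → M+4 is the base peak.
P(M+4) = C(5,2) × 0.60357^3 × 0.39643^2 = 10 × 0.21987859 × 0.15715674 = 0.345554 (base)
P(M+6) = C(5,3) × 0.60357^2 × 0.39643^3 = 10 × 0.36429674 × 0.06230165 = 0.226963
Relative intensity = 0.226963 / 0.345554 × 100 = 65.68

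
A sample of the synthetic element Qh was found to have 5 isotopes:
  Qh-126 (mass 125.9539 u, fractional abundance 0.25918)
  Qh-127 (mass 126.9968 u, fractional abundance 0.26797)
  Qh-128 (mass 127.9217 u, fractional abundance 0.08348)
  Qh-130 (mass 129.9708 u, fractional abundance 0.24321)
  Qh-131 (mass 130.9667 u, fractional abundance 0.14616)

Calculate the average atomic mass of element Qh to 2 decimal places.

Average mass = Σ (abundance × isotope mass) = 0.25918 × 125.9539 + 0.26797 × 126.9968 + 0.08348 × 127.9217 + 0.24321 × 129.9708 + 0.14616 × 130.9667
= 32.64473 + 34.03133 + 10.67890 + 31.61020 + 19.14209 = 128.10725 u

128.11 u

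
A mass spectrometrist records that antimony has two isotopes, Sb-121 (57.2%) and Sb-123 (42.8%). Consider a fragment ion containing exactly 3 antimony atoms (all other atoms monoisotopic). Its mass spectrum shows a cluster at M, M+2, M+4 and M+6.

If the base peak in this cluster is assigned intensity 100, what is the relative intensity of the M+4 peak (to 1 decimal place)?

74.8

Term probabilities: M 0.1871, M+2 0.4201, M+4 0.3143, M+6 0.0784. Base peak = M+2.
P(M+2) = C(3,1) × 0.572^2 × 0.428^1 = 3 × 0.327184 × 0.4280 = 0.420104 (base)
P(M+4) = C(3,2) × 0.572^1 × 0.428^2 = 3 × 0.5720 × 0.183184 = 0.314344
Relative intensity = 0.314344 / 0.420104 × 100 = 74.8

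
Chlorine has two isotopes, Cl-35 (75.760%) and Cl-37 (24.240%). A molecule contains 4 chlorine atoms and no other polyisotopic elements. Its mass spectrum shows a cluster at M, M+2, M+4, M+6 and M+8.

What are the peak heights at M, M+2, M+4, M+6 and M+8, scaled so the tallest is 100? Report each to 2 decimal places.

78.14 : 100.00 : 47.99 : 10.24 : 0.82

The 4 Cl atoms are independent, so intensities follow the terms of (0.75760 + 0.24240)^4.
P(M) = 0.75760^4 = 0.329428
P(M+2) = 4 × 0.75760^3 × 0.24240^1 = 0.421612
P(M+4) = 6 × 0.75760^2 × 0.24240^2 = 0.202347
P(M+6) = 4 × 0.75760^1 × 0.24240^3 = 0.043162
P(M+8) = 0.24240^4 = 0.003452
The M+2 peak is largest (0.421612); scaling to 100 gives 78.14 : 100.00 : 47.99 : 10.24 : 0.82.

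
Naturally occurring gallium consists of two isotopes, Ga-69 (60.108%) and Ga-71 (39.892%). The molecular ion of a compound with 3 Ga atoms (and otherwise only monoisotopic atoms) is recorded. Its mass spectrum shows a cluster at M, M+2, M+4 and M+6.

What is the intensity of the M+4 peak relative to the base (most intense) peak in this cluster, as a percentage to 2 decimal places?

66.37%

(0.60108 + 0.39892)^3 gives M 0.2172, M+2 0.4324, M+4 0.2870, M+6 0.0635; the largest is M+2.
P(M+2) = C(3,1) × 0.60108^2 × 0.39892^1 = 3 × 0.36129717 × 0.39892 = 0.432386 (base)
P(M+4) = C(3,2) × 0.60108^1 × 0.39892^2 = 3 × 0.60108 × 0.15913717 = 0.286963
Relative intensity = 0.286963 / 0.432386 × 100 = 66.37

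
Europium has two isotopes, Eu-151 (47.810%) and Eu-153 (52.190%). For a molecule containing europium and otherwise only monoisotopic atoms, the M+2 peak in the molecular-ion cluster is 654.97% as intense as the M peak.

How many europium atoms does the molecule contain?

The M+2/M ratio from n Eu atoms is n · q/p = n · 0.52190/0.47810.
n = 6.5497 × 0.47810/0.52190 = 6.00 ≈ 6

6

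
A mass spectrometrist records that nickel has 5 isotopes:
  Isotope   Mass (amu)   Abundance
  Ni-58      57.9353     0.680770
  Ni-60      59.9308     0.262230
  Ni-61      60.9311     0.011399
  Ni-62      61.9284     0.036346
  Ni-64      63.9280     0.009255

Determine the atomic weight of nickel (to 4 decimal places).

Average mass = Σ (abundance × isotope mass) = 0.680770 × 57.9353 + 0.262230 × 59.9308 + 0.011399 × 60.9311 + 0.036346 × 61.9284 + 0.009255 × 63.9280
= 39.44061 + 15.71565 + 0.69455 + 2.25085 + 0.59165 = 58.69331 amu

58.6933 amu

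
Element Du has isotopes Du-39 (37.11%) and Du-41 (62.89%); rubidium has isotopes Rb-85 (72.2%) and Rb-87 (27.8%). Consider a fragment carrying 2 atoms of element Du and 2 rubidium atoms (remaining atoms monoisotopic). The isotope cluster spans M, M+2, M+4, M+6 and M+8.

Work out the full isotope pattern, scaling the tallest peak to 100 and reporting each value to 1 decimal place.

Element Du pattern (n=2): 0.13771521 : 0.46676958 : 0.39551521
Rubidium pattern (n=2): 0.521284 : 0.401432 : 0.077284
Convolve the two distributions (both contribute in 2-u steps):
  M: 0.13771521×0.521284 = 0.071789
  M+2: 0.13771521×0.401432 + 0.46676958×0.521284 = 0.298603
  M+4: 0.13771521×0.077284 + 0.46676958×0.401432 + 0.39551521×0.521284 = 0.404195
  M+6: 0.46676958×0.077284 + 0.39551521×0.401432 = 0.194846
  M+8: 0.39551521×0.077284 = 0.030567
Scale to base peak (0.404195) = 100: 17.8 : 73.9 : 100.0 : 48.2 : 7.6

17.8 : 73.9 : 100.0 : 48.2 : 7.6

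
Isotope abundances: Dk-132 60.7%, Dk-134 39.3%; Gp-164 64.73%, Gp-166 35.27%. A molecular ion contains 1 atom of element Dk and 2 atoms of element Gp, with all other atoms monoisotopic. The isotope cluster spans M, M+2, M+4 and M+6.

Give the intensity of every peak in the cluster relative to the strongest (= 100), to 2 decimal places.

Element Dk pattern (n=1): 0.6070 : 0.3930
Element Gp pattern (n=2): 0.41899729 : 0.45660542 : 0.12439729
Convolve the two distributions (both contribute in 2-u steps):
  M: 0.6070×0.41899729 = 0.254331
  M+2: 0.6070×0.45660542 + 0.3930×0.41899729 = 0.441825
  M+4: 0.6070×0.12439729 + 0.3930×0.45660542 = 0.254955
  M+6: 0.3930×0.12439729 = 0.048888
Scale to base peak (0.441825) = 100: 57.56 : 100.00 : 57.70 : 11.07

57.56 : 100.00 : 57.70 : 11.07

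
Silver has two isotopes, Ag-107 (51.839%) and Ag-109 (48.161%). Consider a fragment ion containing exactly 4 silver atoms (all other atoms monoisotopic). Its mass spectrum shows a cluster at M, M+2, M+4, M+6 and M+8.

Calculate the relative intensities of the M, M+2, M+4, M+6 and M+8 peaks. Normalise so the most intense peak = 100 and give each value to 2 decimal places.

Each Ag atom is independently Ag-107 (p = 0.51839) or Ag-109 (q = 0.48161); the cluster is the binomial expansion (p + q)^4.
P(M) = 0.51839^4 = 0.072215
P(M+2) = 4 × 0.51839^3 × 0.48161^1 = 0.268365
P(M+4) = 6 × 0.51839^2 × 0.48161^2 = 0.373986
P(M+6) = 4 × 0.51839^1 × 0.48161^3 = 0.231634
P(M+8) = 0.48161^4 = 0.053800
The M+4 peak is largest (0.373986); scaling to 100 gives 19.31 : 71.76 : 100.00 : 61.94 : 14.39.

19.31 : 71.76 : 100.00 : 61.94 : 14.39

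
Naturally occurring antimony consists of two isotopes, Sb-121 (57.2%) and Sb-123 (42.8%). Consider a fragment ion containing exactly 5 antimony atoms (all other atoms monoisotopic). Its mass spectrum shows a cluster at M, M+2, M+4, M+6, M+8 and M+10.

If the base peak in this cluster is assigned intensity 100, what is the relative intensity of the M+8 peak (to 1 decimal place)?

Term probabilities: M 0.0612, M+2 0.2291, M+4 0.3428, M+6 0.2565, M+8 0.0960, M+10 0.0144. Base peak = M+4.
P(M+4) = C(5,2) × 0.572^3 × 0.428^2 = 10 × 0.18714925 × 0.183184 = 0.342827 (base)
P(M+8) = C(5,4) × 0.572^1 × 0.428^4 = 5 × 0.5720 × 0.03355638 = 0.095971
Relative intensity = 0.095971 / 0.342827 × 100 = 28.0

28.0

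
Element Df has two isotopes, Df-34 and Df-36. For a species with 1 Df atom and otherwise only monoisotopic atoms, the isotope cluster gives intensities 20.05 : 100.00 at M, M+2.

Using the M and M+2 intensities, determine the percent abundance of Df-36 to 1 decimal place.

83.3%

Let p = fractional abundance of Df-34. I(M+2)/I(M) = [C(1,1)·p^0·(1−p)] / p^1 = 1·(1−p)/p = 100.00/20.05 = 4.9875
(1−p)/p = 4.9875/1 = 4.9875  ⇒  p = 1/(1 + 4.9875) = 0.1670
Df-34: 16.7%, Df-36: 83.3%.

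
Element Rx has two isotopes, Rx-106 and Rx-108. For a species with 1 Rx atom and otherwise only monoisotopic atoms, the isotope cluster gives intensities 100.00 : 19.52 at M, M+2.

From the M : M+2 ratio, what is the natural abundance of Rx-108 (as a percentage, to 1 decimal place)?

16.3%

If p is the fraction of Rx that is Rx-106, then I(M+2)/I(M) = [C(1,1)·p^0·(1−p)] / p^1 = 1·(1−p)/p = 19.52/100.00 = 0.1952
(1−p)/p = 0.1952/1 = 0.1952  ⇒  p = 1/(1 + 0.1952) = 0.8367
Rx-106: 83.7%, Rx-108: 16.3%.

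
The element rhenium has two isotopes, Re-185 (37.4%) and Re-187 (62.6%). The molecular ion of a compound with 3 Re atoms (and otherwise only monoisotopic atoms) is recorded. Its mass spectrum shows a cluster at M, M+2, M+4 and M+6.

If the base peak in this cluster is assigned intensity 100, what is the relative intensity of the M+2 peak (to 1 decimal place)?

Binomial terms of (0.374 + 0.626)^3: M 0.0523, M+2 0.2627, M+4 0.4397, M+6 0.2453 → M+4 is the base peak.
P(M+4) = C(3,2) × 0.374^1 × 0.626^2 = 3 × 0.3740 × 0.391876 = 0.439685 (base)
P(M+2) = C(3,1) × 0.374^2 × 0.626^1 = 3 × 0.139876 × 0.6260 = 0.262687
Relative intensity = 0.262687 / 0.439685 × 100 = 59.7

59.7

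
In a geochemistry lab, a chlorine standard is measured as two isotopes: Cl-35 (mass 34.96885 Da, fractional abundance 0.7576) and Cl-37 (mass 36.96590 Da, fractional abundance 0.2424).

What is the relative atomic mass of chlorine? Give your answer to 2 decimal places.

Ar = Σ fᵢ·mᵢ = 0.7576 × 34.96885 + 0.2424 × 36.96590
= 26.492401 + 8.960534 = 35.452935 Da

35.45 Da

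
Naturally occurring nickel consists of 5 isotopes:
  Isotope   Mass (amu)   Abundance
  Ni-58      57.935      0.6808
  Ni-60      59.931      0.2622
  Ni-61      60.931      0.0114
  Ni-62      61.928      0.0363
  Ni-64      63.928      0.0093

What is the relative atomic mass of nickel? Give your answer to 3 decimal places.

58.693 amu

Average mass = Σ (abundance × isotope mass) = 0.6808 × 57.935 + 0.2622 × 59.931 + 0.0114 × 60.931 + 0.0363 × 61.928 + 0.0093 × 63.928
= 39.4421 + 15.7139 + 0.6946 + 2.2480 + 0.5945 = 58.6931 amu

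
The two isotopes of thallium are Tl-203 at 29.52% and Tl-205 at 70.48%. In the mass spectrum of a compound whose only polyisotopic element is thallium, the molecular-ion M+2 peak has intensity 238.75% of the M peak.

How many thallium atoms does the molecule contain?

1

For n independent Tl atoms, I(M+2)/I(M) = n · (abundance Tl-205) / (abundance Tl-203) = n · 0.7048/0.2952.
n = 2.3875 × 0.2952/0.7048 = 1.00 ≈ 1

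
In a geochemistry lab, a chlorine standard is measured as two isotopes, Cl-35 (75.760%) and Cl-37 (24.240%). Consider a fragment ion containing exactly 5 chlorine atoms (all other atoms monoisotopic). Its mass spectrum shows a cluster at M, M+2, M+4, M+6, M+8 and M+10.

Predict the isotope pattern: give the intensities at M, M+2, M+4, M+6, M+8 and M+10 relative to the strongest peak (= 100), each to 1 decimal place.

Expanding (0.75760 + 0.24240)^5:
P(M) = 0.75760^5 = 0.249574
P(M+2) = 5 × 0.75760^4 × 0.24240^1 = 0.399266
P(M+4) = 10 × 0.75760^3 × 0.24240^2 = 0.255497
P(M+6) = 10 × 0.75760^2 × 0.24240^3 = 0.081748
P(M+8) = 5 × 0.75760^1 × 0.24240^4 = 0.013078
P(M+10) = 0.24240^5 = 0.000837
The M+2 peak is largest (0.399266); scaling to 100 gives 62.5 : 100.0 : 64.0 : 20.5 : 3.3 : 0.2.

62.5 : 100.0 : 64.0 : 20.5 : 3.3 : 0.2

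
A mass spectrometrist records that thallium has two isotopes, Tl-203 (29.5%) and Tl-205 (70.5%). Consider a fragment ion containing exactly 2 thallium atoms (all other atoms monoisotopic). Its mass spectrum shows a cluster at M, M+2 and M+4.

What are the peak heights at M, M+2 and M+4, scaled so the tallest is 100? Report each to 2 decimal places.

Expanding (0.295 + 0.705)^2:
P(M) = 0.295^2 = 0.087025
P(M+2) = 2 × 0.295^1 × 0.705^1 = 0.415950
P(M+4) = 0.705^2 = 0.497025
The M+4 peak is largest (0.497025); scaling to 100 gives 17.51 : 83.69 : 100.00.

17.51 : 83.69 : 100.00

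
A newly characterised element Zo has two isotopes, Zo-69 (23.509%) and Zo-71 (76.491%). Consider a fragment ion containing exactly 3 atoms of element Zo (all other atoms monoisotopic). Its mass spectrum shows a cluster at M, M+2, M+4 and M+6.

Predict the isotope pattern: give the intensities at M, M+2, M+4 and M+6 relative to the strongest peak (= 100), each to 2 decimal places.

2.90 : 28.34 : 92.20 : 100.00

The 3 Zo atoms are independent, so intensities follow the terms of (0.23509 + 0.76491)^3.
P(M) = 0.23509^3 = 0.012993
P(M+2) = 3 × 0.23509^2 × 0.76491^1 = 0.126824
P(M+4) = 3 × 0.23509^1 × 0.76491^2 = 0.412645
P(M+6) = 0.76491^3 = 0.447539
The M+6 peak is largest (0.447539); scaling to 100 gives 2.90 : 28.34 : 92.20 : 100.00.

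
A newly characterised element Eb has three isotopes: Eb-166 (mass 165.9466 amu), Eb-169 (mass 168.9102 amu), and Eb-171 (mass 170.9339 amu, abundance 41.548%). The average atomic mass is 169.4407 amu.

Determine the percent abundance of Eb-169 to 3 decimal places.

Let x and y be the fractions of Eb-166 and Eb-169. Then x + y = 1 − 0.41548 = 0.58452 and 165.9466x + 168.9102y = 169.4407 − 0.41548×170.9339 = 98.421083228.
Substituting: 165.9466x + 168.9102(0.58452 − x) = 98.421083228
(165.9466 − 168.9102)x = -0.310306876  ⇒  x = 0.10471, y = 0.47981
Eb-166: 10.471%, Eb-169: 47.981%.

47.981%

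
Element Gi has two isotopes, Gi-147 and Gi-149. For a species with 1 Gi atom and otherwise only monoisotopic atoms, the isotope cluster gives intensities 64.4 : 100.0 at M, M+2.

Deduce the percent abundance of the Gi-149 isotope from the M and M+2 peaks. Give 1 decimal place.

60.8%

Write p for the Gi-147 fraction. I(M+2)/I(M) = [C(1,1)·p^0·(1−p)] / p^1 = 1·(1−p)/p = 100.0/64.4 = 1.5528
(1−p)/p = 1.5528/1 = 1.5528  ⇒  p = 1/(1 + 1.5528) = 0.3917
Gi-147: 39.2%, Gi-149: 60.8%.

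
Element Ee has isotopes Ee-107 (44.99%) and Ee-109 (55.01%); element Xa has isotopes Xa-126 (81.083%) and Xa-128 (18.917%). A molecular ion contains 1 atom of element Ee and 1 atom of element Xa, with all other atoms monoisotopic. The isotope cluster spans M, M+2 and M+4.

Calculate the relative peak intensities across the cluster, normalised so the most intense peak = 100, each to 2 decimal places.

Element Ee pattern (n=1): 0.4499 : 0.5501
Element Xa pattern (n=1): 0.81083 : 0.18917
Convolve the two distributions (both contribute in 2-u steps):
  M: 0.4499×0.81083 = 0.364792
  M+2: 0.4499×0.18917 + 0.5501×0.81083 = 0.531145
  M+4: 0.5501×0.18917 = 0.104062
Scale to base peak (0.531145) = 100: 68.68 : 100.00 : 19.59

68.68 : 100.00 : 19.59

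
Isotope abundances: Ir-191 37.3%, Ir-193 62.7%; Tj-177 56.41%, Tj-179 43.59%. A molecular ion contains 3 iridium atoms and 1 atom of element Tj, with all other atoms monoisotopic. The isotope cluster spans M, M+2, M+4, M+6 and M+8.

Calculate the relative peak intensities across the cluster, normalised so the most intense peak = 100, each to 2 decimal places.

Iridium pattern (n=3): 0.05189512 : 0.26170165 : 0.43991135 : 0.24649188
Element Tj pattern (n=1): 0.5641 : 0.4359
Convolve the two distributions (both contribute in 2-u steps):
  M: 0.05189512×0.5641 = 0.029274
  M+2: 0.05189512×0.4359 + 0.26170165×0.5641 = 0.170247
  M+4: 0.26170165×0.4359 + 0.43991135×0.5641 = 0.362230
  M+6: 0.43991135×0.4359 + 0.24649188×0.5641 = 0.330803
  M+8: 0.24649188×0.4359 = 0.107446
Scale to base peak (0.362230) = 100: 8.08 : 47.00 : 100.00 : 91.32 : 29.66

8.08 : 47.00 : 100.00 : 91.32 : 29.66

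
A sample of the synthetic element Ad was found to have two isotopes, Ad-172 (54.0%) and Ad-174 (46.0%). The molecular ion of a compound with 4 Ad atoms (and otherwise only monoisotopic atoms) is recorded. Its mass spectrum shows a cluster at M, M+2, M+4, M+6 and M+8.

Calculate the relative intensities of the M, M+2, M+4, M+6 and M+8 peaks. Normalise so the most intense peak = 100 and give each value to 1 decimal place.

The 4 Ad atoms are independent, so intensities follow the terms of (0.540 + 0.460)^4.
P(M) = 0.540^4 = 0.085031
P(M+2) = 4 × 0.540^3 × 0.460^1 = 0.289734
P(M+4) = 6 × 0.540^2 × 0.460^2 = 0.370215
P(M+6) = 4 × 0.540^1 × 0.460^3 = 0.210246
P(M+8) = 0.460^4 = 0.044775
The M+4 peak is largest (0.370215); scaling to 100 gives 23.0 : 78.3 : 100.0 : 56.8 : 12.1.

23.0 : 78.3 : 100.0 : 56.8 : 12.1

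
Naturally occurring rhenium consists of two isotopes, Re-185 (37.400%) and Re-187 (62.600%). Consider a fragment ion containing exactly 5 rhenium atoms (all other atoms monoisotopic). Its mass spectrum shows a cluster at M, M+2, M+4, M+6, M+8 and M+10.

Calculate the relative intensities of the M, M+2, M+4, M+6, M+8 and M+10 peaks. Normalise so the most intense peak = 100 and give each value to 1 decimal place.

2.1 : 17.8 : 59.7 : 100.0 : 83.7 : 28.0

Each Re atom is independently Re-185 (p = 0.37400) or Re-187 (q = 0.62600); the cluster is the binomial expansion (p + q)^5.
P(M) = 0.37400^5 = 0.007317
P(M+2) = 5 × 0.37400^4 × 0.62600^1 = 0.061239
P(M+4) = 10 × 0.37400^3 × 0.62600^2 = 0.205005
P(M+6) = 10 × 0.37400^2 × 0.62600^3 = 0.343136
P(M+8) = 5 × 0.37400^1 × 0.62600^4 = 0.287170
P(M+10) = 0.62600^5 = 0.096133
The M+6 peak is largest (0.343136); scaling to 100 gives 2.1 : 17.8 : 59.7 : 100.0 : 83.7 : 28.0.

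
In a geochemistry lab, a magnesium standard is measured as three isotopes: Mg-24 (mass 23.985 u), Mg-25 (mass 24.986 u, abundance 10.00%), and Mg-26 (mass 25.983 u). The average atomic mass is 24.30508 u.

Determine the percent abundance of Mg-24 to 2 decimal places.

78.99%

The remaining 90.00% is split between Mg-24 (fraction x) and Mg-26 (fraction 0.9000 − x).
Substituting: 23.985x + 25.983(0.9000 − x) = 21.80648
(23.985 − 25.983)x = -1.57822  ⇒  x = 0.78990, y = 0.11010
Mg-24: 78.99%, Mg-26: 11.01%.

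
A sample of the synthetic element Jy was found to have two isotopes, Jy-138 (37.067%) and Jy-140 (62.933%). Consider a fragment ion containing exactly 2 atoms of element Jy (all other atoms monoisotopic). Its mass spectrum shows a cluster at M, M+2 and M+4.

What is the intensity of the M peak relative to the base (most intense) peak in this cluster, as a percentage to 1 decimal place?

29.4%

Term probabilities: M 0.1374, M+2 0.4665, M+4 0.3961. Base peak = M+2.
P(M+2) = C(2,1) × 0.37067^1 × 0.62933^1 = 2 × 0.37067 × 0.62933 = 0.466548 (base)
P(M) = C(2,0) × 0.37067^2 × 0.62933^0 = 1 × 0.13739625 × 1.0000 = 0.137396
Relative intensity = 0.137396 / 0.466548 × 100 = 29.4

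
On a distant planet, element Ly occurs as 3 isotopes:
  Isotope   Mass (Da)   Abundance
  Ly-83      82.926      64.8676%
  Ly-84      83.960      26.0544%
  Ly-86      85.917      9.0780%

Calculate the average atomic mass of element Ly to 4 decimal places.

83.4669 Da

The abundance-weighted mean is 0.648676 × 82.926 + 0.260544 × 83.960 + 0.090780 × 85.917
= 53.79211 + 21.87527 + 7.79955 = 83.46693 Da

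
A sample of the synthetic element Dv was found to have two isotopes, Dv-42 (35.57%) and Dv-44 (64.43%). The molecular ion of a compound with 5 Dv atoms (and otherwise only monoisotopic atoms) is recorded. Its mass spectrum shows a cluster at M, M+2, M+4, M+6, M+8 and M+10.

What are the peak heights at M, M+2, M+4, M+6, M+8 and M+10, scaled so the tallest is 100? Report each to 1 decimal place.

1.7 : 15.2 : 55.2 : 100.0 : 90.6 : 32.8

The 5 Dv atoms are independent, so intensities follow the terms of (0.3557 + 0.6443)^5.
P(M) = 0.3557^5 = 0.005694
P(M+2) = 5 × 0.3557^4 × 0.6443^1 = 0.051570
P(M+4) = 10 × 0.3557^3 × 0.6443^2 = 0.186822
P(M+6) = 10 × 0.3557^2 × 0.6443^3 = 0.338401
P(M+8) = 5 × 0.3557^1 × 0.6443^4 = 0.306483
P(M+10) = 0.6443^5 = 0.111030
The M+6 peak is largest (0.338401); scaling to 100 gives 1.7 : 15.2 : 55.2 : 100.0 : 90.6 : 32.8.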